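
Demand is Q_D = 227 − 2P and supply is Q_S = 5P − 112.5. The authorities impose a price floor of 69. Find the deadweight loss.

588.35

In inverse form: demand P = 113.5 − 0.5Q, supply P = 22.5 + 0.2Q.
Competitive equilibrium: 113.5 − 0.5Q = 22.5 + 0.2Q → Q* = 130, P* = 48.5.
At the floor P = 69, quantity demanded = (113.5 − 69)/0.5 = 89.
Sellers' marginal cost at Q' = 89: 22.5 + 0.2·89 = 40.3.
ΔQ = 130 − 89 = 41; wedge = 69 − 40.3 = 28.7.
Welfare loss = ½ × 41 × 28.7 = 588.35.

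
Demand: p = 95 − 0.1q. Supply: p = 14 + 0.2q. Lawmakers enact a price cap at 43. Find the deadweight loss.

2343.75

Competitive equilibrium: 95 − 0.1q = 14 + 0.2q → q* = 270, p* = 68.
At the ceiling p = 43, quantity supplied = (43 − 14)/0.2 = 145.
Willingness to pay at q' = 145: 95 − 0.1·145 = 80.5.
Δq = 270 − 145 = 125; wedge = 80.5 − 43 = 37.5.
Deadweight loss = ½ × 125 × 37.5 = 2343.75.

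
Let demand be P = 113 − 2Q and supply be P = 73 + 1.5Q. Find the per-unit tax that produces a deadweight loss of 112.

28

Competitive equilibrium: 113 − 2Q = 73 + 1.5Q → Q* = 11.4286, P* = 90.1429.
A tax t gives ΔQ = t/3.5 and wedge t, so DWL = t²/7.
t²/7 = 112 → t² = 784 → t = 28.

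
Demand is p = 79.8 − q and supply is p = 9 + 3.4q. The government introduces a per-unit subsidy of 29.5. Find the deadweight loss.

98.89

Competitive equilibrium: 79.8 − q = 9 + 3.4q → q* = 16.0909, p* = 63.7091.
The subsidy lowers effective supply by 29.5: p = 3.4q − 20.5.
New quantity: 79.8 − q = 3.4q − 20.5 → q' = 22.7955.
Overproduction Δq = 22.7955 − 16.0909 = 6.7046; wedge = subsidy = 29.5.
Welfare loss = ½ × 6.7046 × 29.5 = 98.89.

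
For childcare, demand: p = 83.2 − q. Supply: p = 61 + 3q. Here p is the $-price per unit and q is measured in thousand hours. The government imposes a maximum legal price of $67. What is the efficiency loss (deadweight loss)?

$25.205 thousand

Competitive equilibrium: 83.2 − q = 61 + 3q → q* = 5.55, p* = 77.65.
At the ceiling p = 67, quantity supplied = (67 − 61)/3 = 2.
Willingness to pay at q' = 2: 83.2 − 1·2 = 81.2.
Δq = 5.55 − 2 = 3.55; wedge = 81.2 − 67 = 14.2.
DWL = ½ × 3.55 × 14.2 = $25.205 thousand.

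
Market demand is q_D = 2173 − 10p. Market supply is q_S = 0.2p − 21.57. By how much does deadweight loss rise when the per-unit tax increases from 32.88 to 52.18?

160.95

In inverse form: demand p = 217.3 − 0.1q, supply p = 107.85 + 5q.
Competitive equilibrium: 217.3 − 0.1q = 107.85 + 5q → q* = 21.4608, p* = 215.1539.
For a per-unit tax t: Δq = t/5.1, so DWL = ½·t·(t/5.1) = t²/10.2.
At t = 32.88: DWL = 105.99. At t = 52.18: DWL = 266.937.
Increase = 266.937 − 105.99 = 160.95.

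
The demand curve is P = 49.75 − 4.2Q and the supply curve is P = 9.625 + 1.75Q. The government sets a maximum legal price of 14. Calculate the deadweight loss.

Competitive equilibrium: 49.75 − 4.2Q = 9.625 + 1.75Q → Q* = 6.7437, P* = 21.4265.
At the ceiling P = 14, quantity supplied = (14 − 9.625)/1.75 = 2.5.
Willingness to pay at Q' = 2.5: 49.75 − 4.2·2.5 = 39.25.
ΔQ = 6.7437 − 2.5 = 4.2437; wedge = 39.25 − 14 = 25.25.
DWL = ½ × 4.2437 × 25.25 = 53.58.

53.58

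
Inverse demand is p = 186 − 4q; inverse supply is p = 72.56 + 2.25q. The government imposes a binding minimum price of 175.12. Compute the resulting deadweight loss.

Competitive equilibrium: 186 − 4q = 72.56 + 2.25q → q* = 18.1504, p* = 113.3984.
At the floor p = 175.12, quantity demanded = (186 − 175.12)/4 = 2.72.
Sellers' marginal cost at q' = 2.72: 72.56 + 2.25·2.72 = 78.68.
Δq = 18.1504 − 2.72 = 15.4304; wedge = 175.12 − 78.68 = 96.44.
The triangle = ½ × 15.4304 × 96.44 = 744.05.

744.05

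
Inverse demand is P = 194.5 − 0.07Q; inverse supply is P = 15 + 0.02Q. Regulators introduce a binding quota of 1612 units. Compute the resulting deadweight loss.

Competitive equilibrium: 194.5 − 0.07Q = 15 + 0.02Q → Q* = 1994.4444, P* = 54.8889.
At Q = 1612: demand price = 194.5 − 0.07·1612 = 81.66; supply price = 15 + 0.02·1612 = 47.24.
ΔQ = 1994.4444 − 1612 = 382.4444; wedge = 81.66 − 47.24 = 34.42.
Deadweight loss = ½ × 382.4444 × 34.42 = 6581.87.

6581.87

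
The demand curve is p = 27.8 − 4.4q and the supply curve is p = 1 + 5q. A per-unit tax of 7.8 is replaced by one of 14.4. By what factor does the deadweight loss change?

3.408

Competitive equilibrium: 27.8 − 4.4q = 1 + 5q → q* = 2.8511, p* = 15.2553.
For a per-unit tax t: Δq = t/9.4, so DWL = ½·t·(t/9.4) = t²/18.8.
At t = 7.8: DWL = 3.236. At t = 14.4: DWL = 11.030.
Ratio = (14.4/7.8)² = 3.408.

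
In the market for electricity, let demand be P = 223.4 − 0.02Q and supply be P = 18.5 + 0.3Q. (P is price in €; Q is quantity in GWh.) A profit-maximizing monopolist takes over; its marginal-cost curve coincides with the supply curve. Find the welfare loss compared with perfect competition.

€226.99

Competitive equilibrium: 223.4 − 0.02Q = 18.5 + 0.3Q → Q* = 640.3125, P* = 210.5938.
Marginal revenue: MR = 223.4 − 0.04Q. Set MR = MC: 223.4 − 0.04Q = 18.5 + 0.3Q → Q_m = 602.6471.
Price P_m = 223.4 − 0.02·602.6471 = 211.3471; MC(Q_m) = 18.5 + 0.3·602.6471 = 199.2941.
Competitive Q* = 640.3125, so ΔQ = 37.6654; wedge = 211.3471 − 199.2941 = 12.053.
The triangle = ½ × 37.6654 × 12.053 = €226.99.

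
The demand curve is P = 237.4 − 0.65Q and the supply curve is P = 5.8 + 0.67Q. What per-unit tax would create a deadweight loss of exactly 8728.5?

151.8

Competitive equilibrium: 237.4 − 0.65Q = 5.8 + 0.67Q → Q* = 175.4545, P* = 123.3545.
A tax t gives ΔQ = t/1.32 and wedge t, so DWL = t²/2.64.
t²/2.64 = 8728.5 → t² = 23043.24 → t = 151.8.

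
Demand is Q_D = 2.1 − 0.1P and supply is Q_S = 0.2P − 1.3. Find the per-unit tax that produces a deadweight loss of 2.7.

9

In inverse form: demand P = 21 − 10Q, supply P = 6.5 + 5Q.
Competitive equilibrium: 21 − 10Q = 6.5 + 5Q → Q* = 0.9667, P* = 11.3333.
A tax t gives ΔQ = t/15 and wedge t, so DWL = t²/30.
t²/30 = 2.7 → t² = 81 → t = 9.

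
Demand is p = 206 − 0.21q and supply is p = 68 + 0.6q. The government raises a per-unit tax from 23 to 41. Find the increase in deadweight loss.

711.11

Competitive equilibrium: 206 − 0.21q = 68 + 0.6q → q* = 170.3704, p* = 170.2222.
For a per-unit tax t: Δq = t/0.81, so DWL = ½·t·(t/0.81) = t²/1.62.
At t = 23: DWL = 326.543. At t = 41: DWL = 1037.654.
Increase = 1037.654 − 326.543 = 711.11.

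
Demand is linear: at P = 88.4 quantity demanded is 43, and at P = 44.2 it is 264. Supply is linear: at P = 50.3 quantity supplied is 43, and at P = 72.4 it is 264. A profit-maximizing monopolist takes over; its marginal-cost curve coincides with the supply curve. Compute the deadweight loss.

693.60

Demand slope = (44.2 − 88.4)/(264 − 43) = −0.2, so P = 97 − 0.2Q.
Supply slope = (72.4 − 50.3)/(264 − 43) = 0.1, so P = 46 + 0.1Q.
Competitive equilibrium: 97 − 0.2Q = 46 + 0.1Q → Q* = 170, P* = 63.
Marginal revenue: MR = 97 − 0.4Q. Set MR = MC: 97 − 0.4Q = 46 + 0.1Q → Q_m = 102.
Price P_m = 97 − 0.2·102 = 76.6; MC(Q_m) = 46 + 0.1·102 = 56.2.
Competitive Q* = 170, so ΔQ = 68; wedge = 76.6 − 56.2 = 20.4.
Deadweight loss = ½ × 68 × 20.4 = 693.60.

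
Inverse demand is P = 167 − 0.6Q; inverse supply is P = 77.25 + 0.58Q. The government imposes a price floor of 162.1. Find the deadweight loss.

2719.55

Competitive equilibrium: 167 − 0.6Q = 77.25 + 0.58Q → Q* = 76.0593, P* = 121.3644.
At the floor P = 162.1, quantity demanded = (167 − 162.1)/0.6 = 8.1667.
Sellers' marginal cost at Q' = 8.1667: 77.25 + 0.58·8.1667 = 81.9867.
ΔQ = 76.0593 − 8.1667 = 67.8926; wedge = 162.1 − 81.9867 = 80.1133.
DWL = ½ × 67.8926 × 80.1133 = 2719.55.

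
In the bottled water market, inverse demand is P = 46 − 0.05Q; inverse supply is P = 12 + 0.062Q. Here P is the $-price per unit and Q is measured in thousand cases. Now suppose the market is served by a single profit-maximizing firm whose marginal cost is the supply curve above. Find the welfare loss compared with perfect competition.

$491.61 thousand

Competitive equilibrium: 46 − 0.05Q = 12 + 0.062Q → Q* = 303.5714, P* = 30.8214.
Marginal revenue: MR = 46 − 0.1Q. Set MR = MC: 46 − 0.1Q = 12 + 0.062Q → Q_m = 209.8765.
Price P_m = 46 − 0.05·209.8765 = 35.5062; MC(Q_m) = 12 + 0.062·209.8765 = 25.0123.
Competitive Q* = 303.5714, so ΔQ = 93.6949; wedge = 35.5062 − 25.0123 = 10.4939.
The triangle = ½ × 93.6949 × 10.4939 = $491.61 thousand.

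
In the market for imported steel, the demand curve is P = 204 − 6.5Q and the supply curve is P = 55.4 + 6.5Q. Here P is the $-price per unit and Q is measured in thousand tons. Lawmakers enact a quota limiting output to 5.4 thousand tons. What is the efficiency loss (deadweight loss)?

$236.41 thousand

Competitive equilibrium: 204 − 6.5Q = 55.4 + 6.5Q → Q* = 11.4308, P* = 129.7.
At Q = 5.4: demand price = 204 − 6.5·5.4 = 168.9; supply price = 55.4 + 6.5·5.4 = 90.5.
ΔQ = 11.4308 − 5.4 = 6.0308; wedge = 168.9 − 90.5 = 78.4.
DWL = ½ × 6.0308 × 78.4 = $236.41 thousand.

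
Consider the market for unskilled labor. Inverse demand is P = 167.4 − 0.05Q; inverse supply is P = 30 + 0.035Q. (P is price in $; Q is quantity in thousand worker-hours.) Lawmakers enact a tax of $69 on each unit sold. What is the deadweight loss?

$28005.88 thousand

Competitive equilibrium: 167.4 − 0.05Q = 30 + 0.035Q → Q* = 1616.4706, P* = 86.5765.
With the tax, the buyer price exceeds the seller price by 69: (167.4 − 0.05Q) − (30 + 0.035Q) = 69 → Q' = 804.7059.
ΔQ = 1616.4706 − 804.7059 = 811.7647; the wedge equals the tax, 69.
DWL = ½ × 811.7647 × 69 = $28005.88 thousand.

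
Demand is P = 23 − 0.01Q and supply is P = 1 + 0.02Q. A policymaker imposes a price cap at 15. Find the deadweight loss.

16.67

Competitive equilibrium: 23 − 0.01Q = 1 + 0.02Q → Q* = 733.3333, P* = 15.6667.
At the ceiling P = 15, quantity supplied = (15 − 1)/0.02 = 700.
Willingness to pay at Q' = 700: 23 − 0.01·700 = 16.
ΔQ = 733.3333 − 700 = 33.3333; wedge = 16 − 15 = 1.
The triangle = ½ × 33.3333 × 1 = 16.67.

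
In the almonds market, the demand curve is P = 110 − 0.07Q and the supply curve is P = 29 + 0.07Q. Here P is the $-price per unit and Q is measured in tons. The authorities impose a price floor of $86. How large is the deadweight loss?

$3889.29

Competitive equilibrium: 110 − 0.07Q = 29 + 0.07Q → Q* = 578.5714, P* = 69.5.
At the floor P = 86, quantity demanded = (110 − 86)/0.07 = 342.8571.
Sellers' marginal cost at Q' = 342.8571: 29 + 0.07·342.8571 = 53.
ΔQ = 578.5714 − 342.8571 = 235.7143; wedge = 86 − 53 = 33.
Deadweight loss = ½ × 235.7143 × 33 = $3889.29.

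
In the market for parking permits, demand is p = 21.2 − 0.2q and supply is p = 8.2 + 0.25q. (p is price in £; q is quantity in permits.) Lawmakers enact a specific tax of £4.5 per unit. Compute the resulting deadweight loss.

Competitive equilibrium: 21.2 − 0.2q = 8.2 + 0.25q → q* = 28.8889, p* = 15.4222.
With the tax, the buyer price exceeds the seller price by 4.5: (21.2 − 0.2q) − (8.2 + 0.25q) = 4.5 → q' = 18.8889.
Δq = 28.8889 − 18.8889 = 10; the wedge equals the tax, 4.5.
Deadweight loss = ½ × 10 × 4.5 = £22.50.

£22.50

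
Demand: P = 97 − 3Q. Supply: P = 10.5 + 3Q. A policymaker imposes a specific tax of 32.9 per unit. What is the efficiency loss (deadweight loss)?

Competitive equilibrium: 97 − 3Q = 10.5 + 3Q → Q* = 14.4167, P* = 53.75.
With the tax, the buyer price exceeds the seller price by 32.9: (97 − 3Q) − (10.5 + 3Q) = 32.9 → Q' = 8.9333.
ΔQ = 14.4167 − 8.9333 = 5.4834; the wedge equals the tax, 32.9.
Welfare loss = ½ × 5.4834 × 32.9 = 90.20.

90.20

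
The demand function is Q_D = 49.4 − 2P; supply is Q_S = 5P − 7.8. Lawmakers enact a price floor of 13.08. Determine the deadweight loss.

In inverse form: demand P = 24.7 − 0.5Q, supply P = 1.56 + 0.2Q.
Competitive equilibrium: 24.7 − 0.5Q = 1.56 + 0.2Q → Q* = 33.0571, P* = 8.1714.
At the floor P = 13.08, quantity demanded = (24.7 − 13.08)/0.5 = 23.24.
Sellers' marginal cost at Q' = 23.24: 1.56 + 0.2·23.24 = 6.208.
ΔQ = 33.0571 − 23.24 = 9.8171; wedge = 13.08 − 6.208 = 6.872.
Welfare loss = ½ × 9.8171 × 6.872 = 33.73.

33.73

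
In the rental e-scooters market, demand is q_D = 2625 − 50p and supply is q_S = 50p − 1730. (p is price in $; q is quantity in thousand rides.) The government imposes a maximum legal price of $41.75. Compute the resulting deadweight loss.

$162 thousand

In inverse form: demand p = 52.5 − 0.02q, supply p = 34.6 + 0.02q.
Competitive equilibrium: 52.5 − 0.02q = 34.6 + 0.02q → q* = 447.5, p* = 43.55.
At the ceiling p = 41.75, quantity supplied = (41.75 − 34.6)/0.02 = 357.5.
Willingness to pay at q' = 357.5: 52.5 − 0.02·357.5 = 45.35.
Δq = 447.5 − 357.5 = 90; wedge = 45.35 − 41.75 = 3.6.
Welfare loss = ½ × 90 × 3.6 = $162 thousand.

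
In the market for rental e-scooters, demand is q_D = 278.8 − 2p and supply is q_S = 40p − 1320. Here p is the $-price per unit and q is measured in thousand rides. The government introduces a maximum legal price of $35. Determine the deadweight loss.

In inverse form: demand p = 139.4 − 0.5q, supply p = 33 + 0.025q.
Competitive equilibrium: 139.4 − 0.5q = 33 + 0.025q → q* = 202.6667, p* = 38.0667.
At the ceiling p = 35, quantity supplied = (35 − 33)/0.025 = 80.
Willingness to pay at q' = 80: 139.4 − 0.5·80 = 99.4.
Δq = 202.6667 − 80 = 122.6667; wedge = 99.4 − 35 = 64.4.
DWL = ½ × 122.6667 × 64.4 = $3949.87 thousand.

$3949.87 thousand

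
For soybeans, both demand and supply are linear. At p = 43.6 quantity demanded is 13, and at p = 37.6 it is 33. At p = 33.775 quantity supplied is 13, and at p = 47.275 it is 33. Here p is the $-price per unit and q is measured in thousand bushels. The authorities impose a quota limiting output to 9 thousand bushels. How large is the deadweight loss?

Demand slope = (37.6 − 43.6)/(33 − 13) = −0.3, so p = 47.5 − 0.3q.
Supply slope = (47.275 − 33.775)/(33 − 13) = 0.675, so p = 25 + 0.675q.
Competitive equilibrium: 47.5 − 0.3q = 25 + 0.675q → q* = 23.0769, p* = 40.5769.
At q = 9: demand price = 47.5 − 0.3·9 = 44.8; supply price = 25 + 0.675·9 = 31.075.
Δq = 23.0769 − 9 = 14.0769; wedge = 44.8 − 31.075 = 13.725.
The triangle = ½ × 14.0769 × 13.725 = $96.60 thousand.

$96.60 thousand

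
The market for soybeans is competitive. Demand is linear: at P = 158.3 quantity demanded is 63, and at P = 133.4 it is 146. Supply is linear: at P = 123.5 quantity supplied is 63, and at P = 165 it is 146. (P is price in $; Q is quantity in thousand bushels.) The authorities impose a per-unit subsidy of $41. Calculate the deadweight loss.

Demand slope = (133.4 − 158.3)/(146 − 63) = −0.3, so P = 177.2 − 0.3Q.
Supply slope = (165 − 123.5)/(146 − 63) = 0.5, so P = 92 + 0.5Q.
Competitive equilibrium: 177.2 − 0.3Q = 92 + 0.5Q → Q* = 106.5, P* = 145.25.
The subsidy lowers effective supply by 41: P = 51 + 0.5Q.
New quantity: 177.2 − 0.3Q = 51 + 0.5Q → Q' = 157.75.
Overproduction ΔQ = 157.75 − 106.5 = 51.25; wedge = subsidy = 41.
Welfare loss = ½ × 51.25 × 41 = $1050.625 thousand.

$1050.625 thousand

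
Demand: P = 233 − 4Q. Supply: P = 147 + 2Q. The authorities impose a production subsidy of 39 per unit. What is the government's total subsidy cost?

812.50

Competitive equilibrium: 233 − 4Q = 147 + 2Q → Q* = 14.3333, P* = 175.6667.
The subsidy lowers effective supply by 39: P = 108 + 2Q.
New quantity: 233 − 4Q = 108 + 2Q → Q' = 20.8333.
Total subsidy cost = 39 × 20.8333 = 812.50.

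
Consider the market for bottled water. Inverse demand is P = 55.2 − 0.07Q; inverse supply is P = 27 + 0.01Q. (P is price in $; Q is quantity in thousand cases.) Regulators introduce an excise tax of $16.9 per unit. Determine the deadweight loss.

Competitive equilibrium: 55.2 − 0.07Q = 27 + 0.01Q → Q* = 352.5, P* = 30.525.
With the tax, the buyer price exceeds the seller price by 16.9: (55.2 − 0.07Q) − (27 + 0.01Q) = 16.9 → Q' = 141.25.
ΔQ = 352.5 − 141.25 = 211.25; the wedge equals the tax, 16.9.
The triangle = ½ × 211.25 × 16.9 = $1785.06 thousand.

$1785.06 thousand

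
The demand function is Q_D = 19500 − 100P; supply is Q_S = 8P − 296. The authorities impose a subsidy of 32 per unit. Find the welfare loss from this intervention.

3792.59

In inverse form: demand P = 195 − 0.01Q, supply P = 37 + 0.125Q.
Competitive equilibrium: 195 − 0.01Q = 37 + 0.125Q → Q* = 1170.3704, P* = 183.2963.
The subsidy lowers effective supply by 32: P = 5 + 0.125Q.
New quantity: 195 − 0.01Q = 5 + 0.125Q → Q' = 1407.4074.
Overproduction ΔQ = 1407.4074 − 1170.3704 = 237.037; wedge = subsidy = 32.
Welfare loss = ½ × 237.037 × 32 = 3792.59.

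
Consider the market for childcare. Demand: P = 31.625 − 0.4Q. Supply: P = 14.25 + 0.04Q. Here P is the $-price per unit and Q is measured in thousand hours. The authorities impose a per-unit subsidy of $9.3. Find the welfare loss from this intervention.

Competitive equilibrium: 31.625 − 0.4Q = 14.25 + 0.04Q → Q* = 39.4886, P* = 15.8295.
The subsidy lowers effective supply by 9.3: P = 4.95 + 0.04Q.
New quantity: 31.625 − 0.4Q = 4.95 + 0.04Q → Q' = 60.625.
Overproduction ΔQ = 60.625 − 39.4886 = 21.1364; wedge = subsidy = 9.3.
The triangle = ½ × 21.1364 × 9.3 = $98.28 thousand.

$98.28 thousand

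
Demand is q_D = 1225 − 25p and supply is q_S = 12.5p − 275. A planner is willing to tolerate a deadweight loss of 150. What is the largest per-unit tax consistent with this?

6

In inverse form: demand p = 49 − 0.04q, supply p = 22 + 0.08q.
Competitive equilibrium: 49 − 0.04q = 22 + 0.08q → q* = 225, p* = 40.
A tax t gives Δq = t/0.12 and wedge t, so DWL = t²/0.24.
t²/0.24 = 150 → t² = 36 → t = 6.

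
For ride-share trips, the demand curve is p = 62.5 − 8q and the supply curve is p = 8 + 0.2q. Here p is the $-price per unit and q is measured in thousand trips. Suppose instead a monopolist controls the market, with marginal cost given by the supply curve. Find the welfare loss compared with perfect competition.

Competitive equilibrium: 62.5 − 8q = 8 + 0.2q → q* = 6.6463, p* = 9.3293.
Marginal revenue: MR = 62.5 − 16q. Set MR = MC: 62.5 − 16q = 8 + 0.2q → q_m = 3.3642.
Price p_m = 62.5 − 8·3.3642 = 35.5864; MC(q_m) = 8 + 0.2·3.3642 = 8.6728.
Competitive q* = 6.6463, so Δq = 3.2821; wedge = 35.5864 − 8.6728 = 26.9136.
Welfare loss = ½ × 3.2821 × 26.9136 = $44.17 thousand.

$44.17 thousand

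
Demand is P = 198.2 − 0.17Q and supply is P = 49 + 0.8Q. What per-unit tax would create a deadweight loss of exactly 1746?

Competitive equilibrium: 198.2 − 0.17Q = 49 + 0.8Q → Q* = 153.8144, P* = 172.0515.
A tax t gives ΔQ = t/0.97 and wedge t, so DWL = t²/1.94.
t²/1.94 = 1746 → t² = 3387.24 → t = 58.2.

58.2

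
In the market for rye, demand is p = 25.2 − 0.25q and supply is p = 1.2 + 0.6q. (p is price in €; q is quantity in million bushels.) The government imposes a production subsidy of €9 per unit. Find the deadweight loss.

Competitive equilibrium: 25.2 − 0.25q = 1.2 + 0.6q → q* = 28.2353, p* = 18.1412.
The subsidy lowers effective supply by 9: p = 0.6q − 7.8.
New quantity: 25.2 − 0.25q = 0.6q − 7.8 → q' = 38.8235.
Overproduction Δq = 38.8235 − 28.2353 = 10.5882; wedge = subsidy = 9.
Deadweight loss = ½ × 10.5882 × 9 = €47.65 million.

€47.65 million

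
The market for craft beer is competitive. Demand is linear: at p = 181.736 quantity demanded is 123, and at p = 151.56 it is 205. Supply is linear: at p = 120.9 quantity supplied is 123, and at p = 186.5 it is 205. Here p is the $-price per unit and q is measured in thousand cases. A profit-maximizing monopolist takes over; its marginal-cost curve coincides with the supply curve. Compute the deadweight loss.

Demand slope = (151.56 − 181.736)/(205 − 123) = −0.368, so p = 227 − 0.368q.
Supply slope = (186.5 − 120.9)/(205 − 123) = 0.8, so p = 22.5 + 0.8q.
Competitive equilibrium: 227 − 0.368q = 22.5 + 0.8q → q* = 175.0856, p* = 162.5685.
Marginal revenue: MR = 227 − 0.736q. Set MR = MC: 227 − 0.736q = 22.5 + 0.8q → q_m = 133.138.
Price p_m = 227 − 0.368·133.138 = 178.0052; MC(q_m) = 22.5 + 0.8·133.138 = 129.0104.
Competitive q* = 175.0856, so Δq = 41.9476; wedge = 178.0052 − 129.0104 = 48.9948.
DWL = ½ × 41.9476 × 48.9948 = $1027.61 thousand.

$1027.61 thousand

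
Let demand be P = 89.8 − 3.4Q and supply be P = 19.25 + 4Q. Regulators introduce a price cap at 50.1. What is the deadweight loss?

12.27

Competitive equilibrium: 89.8 − 3.4Q = 19.25 + 4Q → Q* = 9.5338, P* = 57.3851.
At the ceiling P = 50.1, quantity supplied = (50.1 − 19.25)/4 = 7.7125.
Willingness to pay at Q' = 7.7125: 89.8 − 3.4·7.7125 = 63.5775.
ΔQ = 9.5338 − 7.7125 = 1.8213; wedge = 63.5775 − 50.1 = 13.4775.
DWL = ½ × 1.8213 × 13.4775 = 12.27.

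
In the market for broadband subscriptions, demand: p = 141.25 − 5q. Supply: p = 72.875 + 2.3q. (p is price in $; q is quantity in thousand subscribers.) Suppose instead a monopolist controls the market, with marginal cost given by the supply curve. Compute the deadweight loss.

$52.91 thousand

Competitive equilibrium: 141.25 − 5q = 72.875 + 2.3q → q* = 9.3664, p* = 94.4178.
Marginal revenue: MR = 141.25 − 10q. Set MR = MC: 141.25 − 10q = 72.875 + 2.3q → q_m = 5.5589.
Price p_m = 141.25 − 5·5.5589 = 113.4555; MC(q_m) = 72.875 + 2.3·5.5589 = 85.6605.
Competitive q* = 9.3664, so Δq = 3.8075; wedge = 113.4555 − 85.6605 = 27.795.
The triangle = ½ × 3.8075 × 27.795 = $52.91 thousand.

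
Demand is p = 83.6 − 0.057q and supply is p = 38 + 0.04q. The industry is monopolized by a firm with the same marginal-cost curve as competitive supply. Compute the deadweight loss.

1468.37

Competitive equilibrium: 83.6 − 0.057q = 38 + 0.04q → q* = 470.1031, p* = 56.8041.
Marginal revenue: MR = 83.6 − 0.114q. Set MR = MC: 83.6 − 0.114q = 38 + 0.04q → q_m = 296.1039.
Price p_m = 83.6 − 0.057·296.1039 = 66.7221; MC(q_m) = 38 + 0.04·296.1039 = 49.8442.
Competitive q* = 470.1031, so Δq = 173.9992; wedge = 66.7221 − 49.8442 = 16.8779.
The triangle = ½ × 173.9992 × 16.8779 = 1468.37.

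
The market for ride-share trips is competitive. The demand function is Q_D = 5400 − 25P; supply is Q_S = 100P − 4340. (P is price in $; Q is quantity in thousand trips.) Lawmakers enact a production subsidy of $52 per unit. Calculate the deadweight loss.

$27040 thousand

In inverse form: demand P = 216 − 0.04Q, supply P = 43.4 + 0.01Q.
Competitive equilibrium: 216 − 0.04Q = 43.4 + 0.01Q → Q* = 3452, P* = 77.92.
The subsidy lowers effective supply by 52: P = 0.01Q − 8.6.
New quantity: 216 − 0.04Q = 0.01Q − 8.6 → Q' = 4492.
Overproduction ΔQ = 4492 − 3452 = 1040; wedge = subsidy = 52.
The triangle = ½ × 1040 × 52 = $27040 thousand.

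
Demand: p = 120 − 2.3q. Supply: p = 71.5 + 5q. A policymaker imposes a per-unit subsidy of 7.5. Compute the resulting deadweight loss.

Competitive equilibrium: 120 − 2.3q = 71.5 + 5q → q* = 6.6438, p* = 104.7192.
The subsidy lowers effective supply by 7.5: p = 64 + 5q.
New quantity: 120 − 2.3q = 64 + 5q → q' = 7.6712.
Overproduction Δq = 7.6712 − 6.6438 = 1.0274; wedge = subsidy = 7.5.
Welfare loss = ½ × 1.0274 × 7.5 = 3.85.

3.85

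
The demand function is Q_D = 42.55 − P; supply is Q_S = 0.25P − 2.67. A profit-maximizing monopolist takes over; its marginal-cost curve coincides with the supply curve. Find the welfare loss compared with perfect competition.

In inverse form: demand P = 42.55 − Q, supply P = 10.68 + 4Q.
Competitive equilibrium: 42.55 − Q = 10.68 + 4Q → Q* = 6.374, P* = 36.176.
Marginal revenue: MR = 42.55 − 2Q. Set MR = MC: 42.55 − 2Q = 10.68 + 4Q → Q_m = 5.3117.
Price P_m = 42.55 − 1·5.3117 = 37.2383; MC(Q_m) = 10.68 + 4·5.3117 = 31.9268.
Competitive Q* = 6.374, so ΔQ = 1.0623; wedge = 37.2383 − 31.9268 = 5.3115.
Deadweight loss = ½ × 1.0623 × 5.3115 = 2.82.

2.82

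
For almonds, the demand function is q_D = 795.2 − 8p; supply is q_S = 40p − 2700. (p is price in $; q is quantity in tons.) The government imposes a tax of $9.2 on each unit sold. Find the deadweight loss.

In inverse form: demand p = 99.4 − 0.125q, supply p = 67.5 + 0.025q.
Competitive equilibrium: 99.4 − 0.125q = 67.5 + 0.025q → q* = 212.6667, p* = 72.8167.
With the tax, the buyer price exceeds the seller price by 9.2: (99.4 − 0.125q) − (67.5 + 0.025q) = 9.2 → q' = 151.3333.
Δq = 212.6667 − 151.3333 = 61.3334; the wedge equals the tax, 9.2.
DWL = ½ × 61.3334 × 9.2 = $282.13.

$282.13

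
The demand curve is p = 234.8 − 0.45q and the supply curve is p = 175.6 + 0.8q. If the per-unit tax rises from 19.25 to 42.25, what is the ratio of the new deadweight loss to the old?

4.817

Competitive equilibrium: 234.8 − 0.45q = 175.6 + 0.8q → q* = 47.36, p* = 213.488.
For a per-unit tax t: Δq = t/1.25, so DWL = ½·t·(t/1.25) = t²/2.5.
At t = 19.25: DWL = 148.225. At t = 42.25: DWL = 714.025.
Ratio = (42.25/19.25)² = 4.817.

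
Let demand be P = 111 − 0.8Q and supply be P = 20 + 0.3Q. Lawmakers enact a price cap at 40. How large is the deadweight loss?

141.87

Competitive equilibrium: 111 − 0.8Q = 20 + 0.3Q → Q* = 82.7273, P* = 44.8182.
At the ceiling P = 40, quantity supplied = (40 − 20)/0.3 = 66.6667.
Willingness to pay at Q' = 66.6667: 111 − 0.8·66.6667 = 57.6666.
ΔQ = 82.7273 − 66.6667 = 16.0606; wedge = 57.6666 − 40 = 17.6666.
DWL = ½ × 16.0606 × 17.6666 = 141.87.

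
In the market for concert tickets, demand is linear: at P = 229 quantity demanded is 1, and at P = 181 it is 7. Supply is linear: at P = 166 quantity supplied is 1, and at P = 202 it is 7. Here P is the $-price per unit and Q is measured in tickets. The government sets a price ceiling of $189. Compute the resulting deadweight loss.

Demand slope = (181 − 229)/(7 − 1) = −8, so P = 237 − 8Q.
Supply slope = (202 − 166)/(7 − 1) = 6, so P = 160 + 6Q.
Competitive equilibrium: 237 − 8Q = 160 + 6Q → Q* = 5.5, P* = 193.
At the ceiling P = 189, quantity supplied = (189 − 160)/6 = 4.8333.
Willingness to pay at Q' = 4.8333: 237 − 8·4.8333 = 198.3336.
ΔQ = 5.5 − 4.8333 = 0.6667; wedge = 198.3336 − 189 = 9.3336.
Welfare loss = ½ × 0.6667 × 9.3336 = $3.11.

$3.11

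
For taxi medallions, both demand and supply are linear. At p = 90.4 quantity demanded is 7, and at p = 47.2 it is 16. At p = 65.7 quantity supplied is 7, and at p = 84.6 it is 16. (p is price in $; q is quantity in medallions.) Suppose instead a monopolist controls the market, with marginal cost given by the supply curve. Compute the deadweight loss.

Demand slope = (47.2 − 90.4)/(16 − 7) = −4.8, so p = 124 − 4.8q.
Supply slope = (84.6 − 65.7)/(16 − 7) = 2.1, so p = 51 + 2.1q.
Competitive equilibrium: 124 − 4.8q = 51 + 2.1q → q* = 10.57971, p* = 73.21739.
Marginal revenue: MR = 124 − 9.6q. Set MR = MC: 124 − 9.6q = 51 + 2.1q → q_m = 6.23932.
Price p_m = 124 − 4.8·6.23932 = 94.05126; MC(q_m) = 51 + 2.1·6.23932 = 64.10257.
Competitive q* = 10.57971, so Δq = 4.34039; wedge = 94.05126 − 64.10257 = 29.94869.
DWL = ½ × 4.34039 × 29.94869 = $64.99.

$64.99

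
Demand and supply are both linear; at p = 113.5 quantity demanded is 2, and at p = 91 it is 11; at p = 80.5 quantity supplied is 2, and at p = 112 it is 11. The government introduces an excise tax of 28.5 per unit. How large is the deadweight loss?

Demand slope = (91 − 113.5)/(11 − 2) = −2.5, so p = 118.5 − 2.5q.
Supply slope = (112 − 80.5)/(11 − 2) = 3.5, so p = 73.5 + 3.5q.
Competitive equilibrium: 118.5 − 2.5q = 73.5 + 3.5q → q* = 7.5, p* = 99.75.
With the tax, the buyer price exceeds the seller price by 28.5: (118.5 − 2.5q) − (73.5 + 3.5q) = 28.5 → q' = 2.75.
Δq = 7.5 − 2.75 = 4.75; the wedge equals the tax, 28.5.
Welfare loss = ½ × 4.75 × 28.5 = 67.69.

67.69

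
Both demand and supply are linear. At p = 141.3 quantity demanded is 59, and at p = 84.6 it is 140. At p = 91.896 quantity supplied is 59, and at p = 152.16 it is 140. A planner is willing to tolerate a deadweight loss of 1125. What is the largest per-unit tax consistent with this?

57

Demand slope = (84.6 − 141.3)/(140 − 59) = −0.7, so p = 182.6 − 0.7q.
Supply slope = (152.16 − 91.896)/(140 − 59) = 0.744, so p = 48 + 0.744q.
Competitive equilibrium: 182.6 − 0.7q = 48 + 0.744q → q* = 93.2133, p* = 117.3507.
A tax t gives Δq = t/1.444 and wedge t, so DWL = t²/2.888.
t²/2.888 = 1125 → t² = 3249 → t = 57.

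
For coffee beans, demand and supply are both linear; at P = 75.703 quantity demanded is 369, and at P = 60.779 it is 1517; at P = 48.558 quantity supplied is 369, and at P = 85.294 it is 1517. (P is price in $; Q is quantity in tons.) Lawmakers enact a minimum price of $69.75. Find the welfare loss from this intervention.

$475.02

Demand slope = (60.779 − 75.703)/(1517 − 369) = −0.013, so P = 80.5 − 0.013Q.
Supply slope = (85.294 − 48.558)/(1517 − 369) = 0.032, so P = 36.75 + 0.032Q.
Competitive equilibrium: 80.5 − 0.013Q = 36.75 + 0.032Q → Q* = 972.2222, P* = 67.8611.
At the floor P = 69.75, quantity demanded = (80.5 − 69.75)/0.013 = 826.9231.
Sellers' marginal cost at Q' = 826.9231: 36.75 + 0.032·826.9231 = 63.2115.
ΔQ = 972.2222 − 826.9231 = 145.2991; wedge = 69.75 − 63.2115 = 6.5385.
The triangle = ½ × 145.2991 × 6.5385 = $475.02.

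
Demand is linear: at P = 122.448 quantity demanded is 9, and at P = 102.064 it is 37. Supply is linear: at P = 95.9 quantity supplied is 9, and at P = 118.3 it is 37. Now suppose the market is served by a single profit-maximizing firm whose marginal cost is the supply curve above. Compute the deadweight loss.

55.34

Demand slope = (102.064 − 122.448)/(37 − 9) = −0.728, so P = 129 − 0.728Q.
Supply slope = (118.3 − 95.9)/(37 − 9) = 0.8, so P = 88.7 + 0.8Q.
Competitive equilibrium: 129 − 0.728Q = 88.7 + 0.8Q → Q* = 26.3743, P* = 109.7995.
Marginal revenue: MR = 129 − 1.456Q. Set MR = MC: 129 − 1.456Q = 88.7 + 0.8Q → Q_m = 17.8635.
Price P_m = 129 − 0.728·17.8635 = 115.9954; MC(Q_m) = 88.7 + 0.8·17.8635 = 102.9908.
Competitive Q* = 26.3743, so ΔQ = 8.5108; wedge = 115.9954 − 102.9908 = 13.0046.
Welfare loss = ½ × 8.5108 × 13.0046 = 55.34.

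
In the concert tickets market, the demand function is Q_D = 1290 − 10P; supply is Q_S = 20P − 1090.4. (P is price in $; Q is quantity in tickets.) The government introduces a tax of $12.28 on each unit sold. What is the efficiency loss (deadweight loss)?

$502.66

In inverse form: demand P = 129 − 0.1Q, supply P = 54.52 + 0.05Q.
Competitive equilibrium: 129 − 0.1Q = 54.52 + 0.05Q → Q* = 496.5333, P* = 79.3467.
With the tax, the buyer price exceeds the seller price by 12.28: (129 − 0.1Q) − (54.52 + 0.05Q) = 12.28 → Q' = 414.6667.
ΔQ = 496.5333 − 414.6667 = 81.8666; the wedge equals the tax, 12.28.
The triangle = ½ × 81.8666 × 12.28 = $502.66.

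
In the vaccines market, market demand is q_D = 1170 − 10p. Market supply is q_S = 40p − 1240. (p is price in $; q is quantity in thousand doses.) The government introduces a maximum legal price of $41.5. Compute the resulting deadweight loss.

In inverse form: demand p = 117 − 0.1q, supply p = 31 + 0.025q.
Competitive equilibrium: 117 − 0.1q = 31 + 0.025q → q* = 688, p* = 48.2.
At the ceiling p = 41.5, quantity supplied = (41.5 − 31)/0.025 = 420.
Willingness to pay at q' = 420: 117 − 0.1·420 = 75.
Δq = 688 − 420 = 268; wedge = 75 − 41.5 = 33.5.
DWL = ½ × 268 × 33.5 = $4489 thousand.

$4489 thousand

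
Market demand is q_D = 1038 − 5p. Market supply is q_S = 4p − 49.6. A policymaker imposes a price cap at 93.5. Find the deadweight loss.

In inverse form: demand p = 207.6 − 0.2q, supply p = 12.4 + 0.25q.
Competitive equilibrium: 207.6 − 0.2q = 12.4 + 0.25q → q* = 433.7778, p* = 120.8444.
At the ceiling p = 93.5, quantity supplied = (93.5 − 12.4)/0.25 = 324.4.
Willingness to pay at q' = 324.4: 207.6 − 0.2·324.4 = 142.72.
Δq = 433.7778 − 324.4 = 109.3778; wedge = 142.72 − 93.5 = 49.22.
Welfare loss = ½ × 109.3778 × 49.22 = 2691.79.

2691.79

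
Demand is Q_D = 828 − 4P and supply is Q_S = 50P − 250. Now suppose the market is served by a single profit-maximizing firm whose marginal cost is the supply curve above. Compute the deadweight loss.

In inverse form: demand P = 207 − 0.25Q, supply P = 5 + 0.02Q.
Competitive equilibrium: 207 − 0.25Q = 5 + 0.02Q → Q* = 748.1481, P* = 19.963.
Marginal revenue: MR = 207 − 0.5Q. Set MR = MC: 207 − 0.5Q = 5 + 0.02Q → Q_m = 388.4615.
Price P_m = 207 − 0.25·388.4615 = 109.8846; MC(Q_m) = 5 + 0.02·388.4615 = 12.7692.
Competitive Q* = 748.1481, so ΔQ = 359.6866; wedge = 109.8846 − 12.7692 = 97.1154.
Deadweight loss = ½ × 359.6866 × 97.1154 = 17465.55.

17465.55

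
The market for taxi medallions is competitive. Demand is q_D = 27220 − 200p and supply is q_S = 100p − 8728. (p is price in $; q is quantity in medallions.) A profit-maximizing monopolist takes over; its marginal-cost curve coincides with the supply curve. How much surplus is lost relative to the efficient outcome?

In inverse form: demand p = 136.1 − 0.005q, supply p = 87.28 + 0.01q.
Competitive equilibrium: 136.1 − 0.005q = 87.28 + 0.01q → q* = 3254.6667, p* = 119.8267.
Marginal revenue: MR = 136.1 − 0.01q. Set MR = MC: 136.1 − 0.01q = 87.28 + 0.01q → q_m = 2441.
Price p_m = 136.1 − 0.005·2441 = 123.895; MC(q_m) = 87.28 + 0.01·2441 = 111.69.
Competitive q* = 3254.6667, so Δq = 813.6667; wedge = 123.895 − 111.69 = 12.205.
DWL = ½ × 813.6667 × 12.205 = $4965.40.

$4965.40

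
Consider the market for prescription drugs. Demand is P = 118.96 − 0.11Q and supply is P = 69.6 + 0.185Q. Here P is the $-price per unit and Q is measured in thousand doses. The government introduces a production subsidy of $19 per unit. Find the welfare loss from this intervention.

Competitive equilibrium: 118.96 − 0.11Q = 69.6 + 0.185Q → Q* = 167.322, P* = 100.5546.
The subsidy lowers effective supply by 19: P = 50.6 + 0.185Q.
New quantity: 118.96 − 0.11Q = 50.6 + 0.185Q → Q' = 231.7288.
Overproduction ΔQ = 231.7288 − 167.322 = 64.4068; wedge = subsidy = 19.
Deadweight loss = ½ × 64.4068 × 19 = $611.86 thousand.

$611.86 thousand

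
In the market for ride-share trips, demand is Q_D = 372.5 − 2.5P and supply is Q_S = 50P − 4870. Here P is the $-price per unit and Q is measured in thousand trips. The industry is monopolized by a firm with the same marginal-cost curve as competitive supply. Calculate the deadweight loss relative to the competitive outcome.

In inverse form: demand P = 149 − 0.4Q, supply P = 97.4 + 0.02Q.
Competitive equilibrium: 149 − 0.4Q = 97.4 + 0.02Q → Q* = 122.85714, P* = 99.85714.
Marginal revenue: MR = 149 − 0.8Q. Set MR = MC: 149 − 0.8Q = 97.4 + 0.02Q → Q_m = 62.92683.
Price P_m = 149 − 0.4·62.92683 = 123.82927; MC(Q_m) = 97.4 + 0.02·62.92683 = 98.65854.
Competitive Q* = 122.85714, so ΔQ = 59.93031; wedge = 123.82927 − 98.65854 = 25.17073.
Deadweight loss = ½ × 59.93031 × 25.17073 = $754.24 thousand.

$754.24 thousand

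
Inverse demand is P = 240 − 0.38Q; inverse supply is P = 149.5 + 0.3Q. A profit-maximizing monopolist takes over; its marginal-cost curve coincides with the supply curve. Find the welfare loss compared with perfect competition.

Competitive equilibrium: 240 − 0.38Q = 149.5 + 0.3Q → Q* = 133.0882, P* = 189.4265.
Marginal revenue: MR = 240 − 0.76Q. Set MR = MC: 240 − 0.76Q = 149.5 + 0.3Q → Q_m = 85.3774.
Price P_m = 240 − 0.38·85.3774 = 207.5566; MC(Q_m) = 149.5 + 0.3·85.3774 = 175.1132.
Competitive Q* = 133.0882, so ΔQ = 47.7108; wedge = 207.5566 − 175.1132 = 32.4434.
Deadweight loss = ½ × 47.7108 × 32.4434 = 773.95.

773.95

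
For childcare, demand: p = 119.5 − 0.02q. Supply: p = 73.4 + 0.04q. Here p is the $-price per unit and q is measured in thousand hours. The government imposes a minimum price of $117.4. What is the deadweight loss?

Competitive equilibrium: 119.5 − 0.02q = 73.4 + 0.04q → q* = 768.3333, p* = 104.1333.
At the floor p = 117.4, quantity demanded = (119.5 − 117.4)/0.02 = 105.
Sellers' marginal cost at q' = 105: 73.4 + 0.04·105 = 77.6.
Δq = 768.3333 − 105 = 663.3333; wedge = 117.4 − 77.6 = 39.8.
DWL = ½ × 663.3333 × 39.8 = $13200.33 thousand.

$13200.33 thousand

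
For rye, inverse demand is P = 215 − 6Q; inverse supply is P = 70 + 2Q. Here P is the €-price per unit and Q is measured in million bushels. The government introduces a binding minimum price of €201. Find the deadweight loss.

Competitive equilibrium: 215 − 6Q = 70 + 2Q → Q* = 18.125, P* = 106.25.
At the floor P = 201, quantity demanded = (215 − 201)/6 = 2.3333.
Sellers' marginal cost at Q' = 2.3333: 70 + 2·2.3333 = 74.6666.
ΔQ = 18.125 − 2.3333 = 15.7917; wedge = 201 − 74.6666 = 126.3334.
DWL = ½ × 15.7917 × 126.3334 = €997.51 million.

€997.51 million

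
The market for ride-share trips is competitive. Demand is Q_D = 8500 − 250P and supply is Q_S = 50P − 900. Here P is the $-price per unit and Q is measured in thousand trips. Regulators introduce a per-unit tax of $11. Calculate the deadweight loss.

In inverse form: demand P = 34 − 0.004Q, supply P = 18 + 0.02Q.
Competitive equilibrium: 34 − 0.004Q = 18 + 0.02Q → Q* = 666.6667, P* = 31.3333.
With the tax, the buyer price exceeds the seller price by 11: (34 − 0.004Q) − (18 + 0.02Q) = 11 → Q' = 208.3333.
ΔQ = 666.6667 − 208.3333 = 458.3334; the wedge equals the tax, 11.
DWL = ½ × 458.3334 × 11 = $2520.83 thousand.

$2520.83 thousand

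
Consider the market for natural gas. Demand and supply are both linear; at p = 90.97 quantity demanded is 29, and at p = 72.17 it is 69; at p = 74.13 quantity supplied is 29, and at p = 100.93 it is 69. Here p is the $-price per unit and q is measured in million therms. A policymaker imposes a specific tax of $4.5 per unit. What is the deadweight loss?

$8.88 million

Demand slope = (72.17 − 90.97)/(69 − 29) = −0.47, so p = 104.6 − 0.47q.
Supply slope = (100.93 − 74.13)/(69 − 29) = 0.67, so p = 54.7 + 0.67q.
Competitive equilibrium: 104.6 − 0.47q = 54.7 + 0.67q → q* = 43.7719, p* = 84.0272.
With the tax, the buyer price exceeds the seller price by 4.5: (104.6 − 0.47q) − (54.7 + 0.67q) = 4.5 → q' = 39.8246.
Δq = 43.7719 − 39.8246 = 3.9473; the wedge equals the tax, 4.5.
Welfare loss = ½ × 3.9473 × 4.5 = $8.88 million.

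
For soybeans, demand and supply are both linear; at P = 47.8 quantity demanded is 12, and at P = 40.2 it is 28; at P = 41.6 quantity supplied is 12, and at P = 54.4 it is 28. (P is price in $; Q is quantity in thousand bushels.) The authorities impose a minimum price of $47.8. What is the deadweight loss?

$15.07 thousand

Demand slope = (40.2 − 47.8)/(28 − 12) = −0.475, so P = 53.5 − 0.475Q.
Supply slope = (54.4 − 41.6)/(28 − 12) = 0.8, so P = 32 + 0.8Q.
Competitive equilibrium: 53.5 − 0.475Q = 32 + 0.8Q → Q* = 16.8627, P* = 45.4902.
At the floor P = 47.8, quantity demanded = (53.5 − 47.8)/0.475 = 12.
Sellers' marginal cost at Q' = 12: 32 + 0.8·12 = 41.6.
ΔQ = 16.8627 − 12 = 4.8627; wedge = 47.8 − 41.6 = 6.2.
Welfare loss = ½ × 4.8627 × 6.2 = $15.07 thousand.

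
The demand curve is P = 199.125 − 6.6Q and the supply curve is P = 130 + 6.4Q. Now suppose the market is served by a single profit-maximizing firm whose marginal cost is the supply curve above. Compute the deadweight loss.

20.84

Competitive equilibrium: 199.125 − 6.6Q = 130 + 6.4Q → Q* = 5.3173, P* = 164.0308.
Marginal revenue: MR = 199.125 − 13.2Q. Set MR = MC: 199.125 − 13.2Q = 130 + 6.4Q → Q_m = 3.5268.
Price P_m = 199.125 − 6.6·3.5268 = 175.8481; MC(Q_m) = 130 + 6.4·3.5268 = 152.5715.
Competitive Q* = 5.3173, so ΔQ = 1.7905; wedge = 175.8481 − 152.5715 = 23.2766.
The triangle = ½ × 1.7905 × 23.2766 = 20.84.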